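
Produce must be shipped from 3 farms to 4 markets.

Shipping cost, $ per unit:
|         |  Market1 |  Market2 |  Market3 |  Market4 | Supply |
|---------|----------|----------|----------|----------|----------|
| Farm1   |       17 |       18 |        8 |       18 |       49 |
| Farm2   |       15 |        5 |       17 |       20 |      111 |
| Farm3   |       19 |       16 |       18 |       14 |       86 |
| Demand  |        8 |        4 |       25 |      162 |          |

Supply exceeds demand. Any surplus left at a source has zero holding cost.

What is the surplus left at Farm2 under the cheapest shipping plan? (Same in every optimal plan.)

47

An optimal plan:
  Farm1->Market3: 25 crates
  Farm1->Market4: 24 crates
  Farm2->Market1: 8 crates
  Farm2->Market2: 4 crates
  Farm2->Market4: 52 crates
  Farm3->Market4: 86 crates
Total cost = $3016.
Farm2 ships 64 of its 111, leaving 47.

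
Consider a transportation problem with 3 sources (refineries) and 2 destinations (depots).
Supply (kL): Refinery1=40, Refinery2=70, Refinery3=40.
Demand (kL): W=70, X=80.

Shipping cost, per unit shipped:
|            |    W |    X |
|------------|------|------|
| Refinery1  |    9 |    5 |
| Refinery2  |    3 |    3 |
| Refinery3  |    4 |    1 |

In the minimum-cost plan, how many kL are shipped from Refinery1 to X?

The minimum-cost plan:
  Refinery1–X: 40 × 5 = 200
  Refinery2–W: 70 × 3 = 210
  Refinery3–X: 40 × 1 = 40
Total cost = 450.
So Refinery1→X carries 40 kL.

40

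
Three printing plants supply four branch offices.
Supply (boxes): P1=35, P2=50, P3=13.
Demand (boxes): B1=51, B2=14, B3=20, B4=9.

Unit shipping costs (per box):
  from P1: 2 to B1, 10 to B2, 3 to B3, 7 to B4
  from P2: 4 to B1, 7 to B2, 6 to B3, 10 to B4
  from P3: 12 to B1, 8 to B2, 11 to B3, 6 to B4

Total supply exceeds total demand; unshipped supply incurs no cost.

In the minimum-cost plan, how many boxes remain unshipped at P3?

4

An optimal plan:
  P1 to B1: 15 × 2 = 30
  P1 to B3: 20 × 3 = 60
  P2 to B1: 36 × 4 = 144
  P2 to B2: 14 × 7 = 98
  P3 to B4: 9 × 6 = 54
Total cost = 386.
P3 ships 9 of its 13, leaving 4.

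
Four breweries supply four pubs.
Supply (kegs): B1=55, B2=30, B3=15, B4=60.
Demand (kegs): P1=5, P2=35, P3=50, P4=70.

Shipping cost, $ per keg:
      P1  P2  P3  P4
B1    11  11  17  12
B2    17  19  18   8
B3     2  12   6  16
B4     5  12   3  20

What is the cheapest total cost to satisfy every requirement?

1285

Optimal allocation:
  B1 to P2: 15 × $11 = $165
  B1 to P4: 40 × $12 = $480
  B2 to P4: 30 × $8 = $240
  B3 to P1: 5 × $2 = $10
  B3 to P2: 10 × $12 = $120
  B4 to P2: 10 × $12 = $120
  B4 to P3: 50 × $3 = $150
Total = 165 + 480 + 240 + 10 + 120 + 120 + 150 = $1285.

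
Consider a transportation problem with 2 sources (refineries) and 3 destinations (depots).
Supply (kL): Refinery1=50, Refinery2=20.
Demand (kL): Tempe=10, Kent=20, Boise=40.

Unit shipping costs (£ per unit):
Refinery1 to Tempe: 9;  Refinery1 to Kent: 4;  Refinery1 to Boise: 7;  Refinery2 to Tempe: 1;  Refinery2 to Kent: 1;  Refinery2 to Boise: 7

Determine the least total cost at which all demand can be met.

One minimum-cost allocation:
  Refinery1→Kent: 10 kL
  Refinery1→Boise: 40 kL
  Refinery2→Tempe: 10 kL
  Refinery2→Kent: 10 kL
Total cost = £340.
(Supply check: Refinery1 ships 50; Refinery2 ships 20.)

340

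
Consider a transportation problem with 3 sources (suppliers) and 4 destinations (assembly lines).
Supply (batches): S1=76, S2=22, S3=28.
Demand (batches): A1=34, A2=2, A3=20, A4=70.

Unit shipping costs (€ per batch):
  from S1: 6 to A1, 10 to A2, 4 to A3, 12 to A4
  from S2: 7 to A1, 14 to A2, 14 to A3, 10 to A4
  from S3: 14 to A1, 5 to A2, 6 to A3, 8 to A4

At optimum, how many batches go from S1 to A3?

20

The minimum-cost plan:
  S1 to A1: 34 × €6 = €204
  S1 to A3: 20 × €4 = €80
  S1 to A4: 22 × €12 = €264
  S2 to A4: 22 × €10 = €220
  S3 to A2: 2 × €5 = €10
  S3 to A4: 26 × €8 = €208
Total cost = €986.
So S1→A3 carries 20 batches.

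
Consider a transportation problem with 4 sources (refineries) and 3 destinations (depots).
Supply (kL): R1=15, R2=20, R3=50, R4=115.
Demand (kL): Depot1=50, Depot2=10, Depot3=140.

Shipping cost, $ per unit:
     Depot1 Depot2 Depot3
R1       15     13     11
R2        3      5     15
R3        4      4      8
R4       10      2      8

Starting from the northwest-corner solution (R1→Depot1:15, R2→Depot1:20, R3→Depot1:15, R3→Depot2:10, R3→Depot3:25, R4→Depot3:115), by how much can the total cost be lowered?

Current plan cost = 15·15 + 20·3 + 15·4 + 10·4 + 25·8 + 115·8 = $1505.
Optimal plan:
  R1–Depot3: 15 × $11 = $165
  R2–Depot1: 20 × $3 = $60
  R3–Depot1: 30 × $4 = $120
  R3–Depot3: 20 × $8 = $160
  R4–Depot2: 10 × $2 = $20
  R4–Depot3: 105 × $8 = $840
Optimal cost = $1365.
Saving = 1505 − 1365 = $140.

140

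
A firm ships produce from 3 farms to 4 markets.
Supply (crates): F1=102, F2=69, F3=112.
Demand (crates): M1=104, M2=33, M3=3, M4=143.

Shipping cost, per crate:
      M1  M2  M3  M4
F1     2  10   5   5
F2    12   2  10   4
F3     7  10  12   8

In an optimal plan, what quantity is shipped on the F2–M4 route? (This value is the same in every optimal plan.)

The minimum-cost plan:
  F1 to M1: 99 crates
  F1 to M3: 3 crates
  F2 to M2: 33 crates
  F2 to M4: 36 crates
  F3 to M1: 5 crates
  F3 to M4: 107 crates
Total cost = 1314.
So F2→M4 carries 36 crates.

36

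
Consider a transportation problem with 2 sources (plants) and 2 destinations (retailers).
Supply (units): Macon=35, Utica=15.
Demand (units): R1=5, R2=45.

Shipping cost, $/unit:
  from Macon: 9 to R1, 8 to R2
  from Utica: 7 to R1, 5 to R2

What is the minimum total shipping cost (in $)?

360

An optimal shipping plan:
  Macon to R1: 5 × $9 = $45
  Macon to R2: 30 × $8 = $240
  Utica to R2: 15 × $5 = $75
Total = 45 + 240 + 75 = $360.
(Supply check: Macon ships 35; Utica ships 15.)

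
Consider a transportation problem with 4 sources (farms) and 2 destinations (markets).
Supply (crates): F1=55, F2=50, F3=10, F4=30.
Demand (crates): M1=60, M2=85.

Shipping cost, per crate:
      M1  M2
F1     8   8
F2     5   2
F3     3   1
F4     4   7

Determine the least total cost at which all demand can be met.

One minimum-cost allocation:
  F1→M1: 30 × 8 = 240
  F1→M2: 25 × 8 = 200
  F2→M2: 50 × 2 = 100
  F3→M2: 10 × 1 = 10
  F4→M1: 30 × 4 = 120
Total = 240 + 200 + 100 + 10 + 120 = 670.
(Supply check: F1 ships 55; F2 ships 50; F3 ships 10; F4 ships 30.)

670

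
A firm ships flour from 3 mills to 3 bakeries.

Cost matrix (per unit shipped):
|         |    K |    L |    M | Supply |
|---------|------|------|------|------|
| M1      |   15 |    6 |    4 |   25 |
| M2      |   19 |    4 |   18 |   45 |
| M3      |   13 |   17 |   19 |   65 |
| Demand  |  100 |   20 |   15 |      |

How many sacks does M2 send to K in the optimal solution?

Solving gives:
  M1→K: 10 × 15 = 150
  M1→M: 15 × 4 = 60
  M2→K: 25 × 19 = 475
  M2→L: 20 × 4 = 80
  M3→K: 65 × 13 = 845
Total cost = 1610.
So M2→K carries 25 sacks.

25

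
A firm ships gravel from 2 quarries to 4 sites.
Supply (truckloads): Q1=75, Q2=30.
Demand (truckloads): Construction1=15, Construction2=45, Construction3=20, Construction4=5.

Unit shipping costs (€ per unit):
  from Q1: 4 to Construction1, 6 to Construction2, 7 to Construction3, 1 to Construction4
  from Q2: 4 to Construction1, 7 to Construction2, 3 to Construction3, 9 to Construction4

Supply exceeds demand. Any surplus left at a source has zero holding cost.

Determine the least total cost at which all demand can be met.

An optimal shipping plan:
  Q1 to Construction1: 15 × €4 = €60
  Q1 to Construction2: 45 × €6 = €270
  Q1 to Construction4: 5 × €1 = €5
  Q2 to Construction3: 20 × €3 = €60
Total = 60 + 270 + 5 + 60 = €395.

395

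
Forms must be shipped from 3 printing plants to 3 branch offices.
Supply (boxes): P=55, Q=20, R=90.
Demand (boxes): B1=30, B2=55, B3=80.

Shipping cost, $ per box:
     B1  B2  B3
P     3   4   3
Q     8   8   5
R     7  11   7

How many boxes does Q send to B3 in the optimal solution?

The minimum-cost plan:
  P->B2: 55 × $4 = $220
  Q->B3: 20 × $5 = $100
  R->B1: 30 × $7 = $210
  R->B3: 60 × $7 = $420
Total cost = $950.
So Q→B3 carries 20 boxes.

20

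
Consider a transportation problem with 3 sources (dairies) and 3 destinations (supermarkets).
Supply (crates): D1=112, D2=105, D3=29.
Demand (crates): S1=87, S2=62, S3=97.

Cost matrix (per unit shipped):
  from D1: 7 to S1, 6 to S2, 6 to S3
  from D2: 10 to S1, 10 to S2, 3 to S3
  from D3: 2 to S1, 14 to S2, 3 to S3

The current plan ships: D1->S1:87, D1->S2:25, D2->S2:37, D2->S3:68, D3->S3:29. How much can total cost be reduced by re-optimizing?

269

Current plan cost = 87·7 + 25·6 + 37·10 + 68·3 + 29·3 = 1420.
Optimal plan:
  D1->S1: 50 × 7 = 350
  D1->S2: 62 × 6 = 372
  D2->S1: 8 × 10 = 80
  D2->S3: 97 × 3 = 291
  D3->S1: 29 × 2 = 58
Optimal cost = 1151.
Saving = 1420 − 1151 = 269.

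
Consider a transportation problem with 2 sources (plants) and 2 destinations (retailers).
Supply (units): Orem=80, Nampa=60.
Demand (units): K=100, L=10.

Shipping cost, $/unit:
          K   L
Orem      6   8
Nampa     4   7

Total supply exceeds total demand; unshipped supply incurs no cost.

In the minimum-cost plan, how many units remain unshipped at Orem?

30

Minimum-cost shipments:
  Orem to K: 40 × $6 = $240
  Orem to L: 10 × $8 = $80
  Nampa to K: 60 × $4 = $240
Total cost = $560.
Orem ships 50 of its 80, leaving 30.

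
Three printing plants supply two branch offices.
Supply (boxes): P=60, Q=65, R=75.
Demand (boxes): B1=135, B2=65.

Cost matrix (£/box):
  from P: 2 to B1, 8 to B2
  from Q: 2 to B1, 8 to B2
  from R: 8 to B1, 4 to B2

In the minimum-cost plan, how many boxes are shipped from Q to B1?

65

Optimal shipments:
  P to B1: 60 × £2 = £120
  Q to B1: 65 × £2 = £130
  R to B1: 10 × £8 = £80
  R to B2: 65 × £4 = £260
Total cost = £590.
So Q→B1 carries 65 boxes.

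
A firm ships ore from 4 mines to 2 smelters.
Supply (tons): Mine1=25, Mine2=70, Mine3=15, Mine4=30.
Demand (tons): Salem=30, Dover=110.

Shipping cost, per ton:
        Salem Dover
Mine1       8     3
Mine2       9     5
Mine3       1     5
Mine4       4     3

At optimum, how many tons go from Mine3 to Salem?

15

Solving gives:
  Mine1–Dover: 25 × 3 = 75
  Mine2–Dover: 70 × 5 = 350
  Mine3–Salem: 15 × 1 = 15
  Mine4–Salem: 15 × 4 = 60
  Mine4–Dover: 15 × 3 = 45
Total cost = 545.
So Mine3→Salem carries 15 tons.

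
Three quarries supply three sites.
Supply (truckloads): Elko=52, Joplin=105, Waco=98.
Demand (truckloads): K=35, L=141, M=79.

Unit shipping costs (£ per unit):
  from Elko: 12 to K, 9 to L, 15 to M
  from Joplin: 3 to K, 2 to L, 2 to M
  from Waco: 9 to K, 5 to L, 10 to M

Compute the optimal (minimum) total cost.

One minimum-cost allocation:
  Elko→K: 9 truckloads
  Elko→L: 43 truckloads
  Joplin→K: 26 truckloads
  Joplin→M: 79 truckloads
  Waco→L: 98 truckloads
Total cost = £1221.
(Supply check: Elko ships 52; Joplin ships 105; Waco ships 98.)

1221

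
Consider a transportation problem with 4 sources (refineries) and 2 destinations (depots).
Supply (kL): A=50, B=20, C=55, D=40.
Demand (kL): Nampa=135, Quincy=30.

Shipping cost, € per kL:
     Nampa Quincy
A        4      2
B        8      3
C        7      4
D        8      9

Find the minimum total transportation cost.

935

Optimal allocation:
  A→Nampa: 50 × €4 = €200
  B→Quincy: 20 × €3 = €60
  C→Nampa: 45 × €7 = €315
  C→Quincy: 10 × €4 = €40
  D→Nampa: 40 × €8 = €320
Total = 200 + 60 + 315 + 40 + 320 = €935.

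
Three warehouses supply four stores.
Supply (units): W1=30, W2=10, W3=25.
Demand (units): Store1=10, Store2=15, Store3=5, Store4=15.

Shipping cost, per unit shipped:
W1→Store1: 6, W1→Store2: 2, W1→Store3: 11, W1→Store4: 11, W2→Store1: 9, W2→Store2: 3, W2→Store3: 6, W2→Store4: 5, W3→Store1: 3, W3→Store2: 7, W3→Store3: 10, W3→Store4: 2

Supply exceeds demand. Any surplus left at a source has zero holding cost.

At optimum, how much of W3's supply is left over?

0

Minimum-cost shipments:
  W1→Store2: 15 units
  W2→Store3: 5 units
  W3→Store1: 10 units
  W3→Store4: 15 units
Total cost = 120.
W3 ships 25 of its 25, leaving 0.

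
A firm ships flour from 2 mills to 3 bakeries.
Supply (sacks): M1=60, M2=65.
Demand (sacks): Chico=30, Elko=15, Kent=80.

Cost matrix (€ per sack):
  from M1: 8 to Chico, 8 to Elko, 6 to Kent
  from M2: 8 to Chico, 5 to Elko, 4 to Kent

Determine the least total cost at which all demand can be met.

An optimal shipping plan:
  M1->Chico: 30 × €8 = €240
  M1->Kent: 30 × €6 = €180
  M2->Elko: 15 × €5 = €75
  M2->Kent: 50 × €4 = €200
Total = 240 + 180 + 75 + 200 = €695.

695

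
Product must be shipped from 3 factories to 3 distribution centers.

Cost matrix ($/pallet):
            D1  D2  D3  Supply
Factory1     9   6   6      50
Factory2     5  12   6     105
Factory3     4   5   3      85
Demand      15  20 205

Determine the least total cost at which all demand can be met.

1170

One minimum-cost allocation:
  Factory1->D2: 20 × $6 = $120
  Factory1->D3: 30 × $6 = $180
  Factory2->D1: 15 × $5 = $75
  Factory2->D3: 90 × $6 = $540
  Factory3->D3: 85 × $3 = $255
Total = 120 + 180 + 75 + 540 + 255 = $1170.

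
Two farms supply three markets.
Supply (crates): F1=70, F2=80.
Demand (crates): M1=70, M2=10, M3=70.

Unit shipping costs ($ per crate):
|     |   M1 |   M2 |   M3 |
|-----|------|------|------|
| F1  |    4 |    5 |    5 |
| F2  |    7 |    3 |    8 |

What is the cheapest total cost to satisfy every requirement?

One minimum-cost allocation:
  F1–M1: 70 crates
  F2–M2: 10 crates
  F2–M3: 70 crates
Total cost = $870.

870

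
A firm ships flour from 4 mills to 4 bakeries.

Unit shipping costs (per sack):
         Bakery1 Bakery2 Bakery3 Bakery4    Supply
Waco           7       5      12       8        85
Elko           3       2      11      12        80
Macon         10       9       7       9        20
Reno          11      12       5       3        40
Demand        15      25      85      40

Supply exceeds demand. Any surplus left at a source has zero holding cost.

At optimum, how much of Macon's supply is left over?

0

Minimum-cost shipments:
  Waco to Bakery4: 40 sacks
  Elko to Bakery1: 15 sacks
  Elko to Bakery2: 25 sacks
  Elko to Bakery3: 25 sacks
  Macon to Bakery3: 20 sacks
  Reno to Bakery3: 40 sacks
Total cost = 1030.
Macon ships 20 of its 20, leaving 0.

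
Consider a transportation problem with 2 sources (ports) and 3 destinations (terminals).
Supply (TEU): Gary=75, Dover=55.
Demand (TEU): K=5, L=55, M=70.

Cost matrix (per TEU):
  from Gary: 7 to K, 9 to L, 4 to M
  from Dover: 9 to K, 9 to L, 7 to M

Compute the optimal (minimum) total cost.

An optimal shipping plan:
  Gary→K: 5 × 7 = 35
  Gary→M: 70 × 4 = 280
  Dover→L: 55 × 9 = 495
Total = 35 + 280 + 495 = 810.

810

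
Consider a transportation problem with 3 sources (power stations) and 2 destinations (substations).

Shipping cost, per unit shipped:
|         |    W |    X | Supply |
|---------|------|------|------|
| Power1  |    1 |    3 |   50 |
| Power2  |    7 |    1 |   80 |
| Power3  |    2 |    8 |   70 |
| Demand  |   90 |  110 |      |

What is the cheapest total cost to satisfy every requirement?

330

Optimal allocation:
  Power1 to W: 20 MWh
  Power1 to X: 30 MWh
  Power2 to X: 80 MWh
  Power3 to W: 70 MWh
Total cost = 330.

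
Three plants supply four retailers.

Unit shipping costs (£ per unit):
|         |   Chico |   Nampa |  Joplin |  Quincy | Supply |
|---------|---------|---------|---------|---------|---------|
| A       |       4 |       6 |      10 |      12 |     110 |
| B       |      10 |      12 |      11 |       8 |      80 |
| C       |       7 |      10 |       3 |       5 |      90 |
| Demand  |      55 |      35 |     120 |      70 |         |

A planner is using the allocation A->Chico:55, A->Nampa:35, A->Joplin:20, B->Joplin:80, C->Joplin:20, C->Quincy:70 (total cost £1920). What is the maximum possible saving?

Current plan cost = 55·4 + 35·6 + 20·10 + 80·11 + 20·3 + 70·5 = £1920.
Optimal plan:
  A→Chico: 55 × £4 = £220
  A→Nampa: 35 × £6 = £210
  A→Joplin: 20 × £10 = £200
  B→Joplin: 10 × £11 = £110
  B→Quincy: 70 × £8 = £560
  C→Joplin: 90 × £3 = £270
Optimal cost = £1570.
Saving = 1920 − 1570 = £350.

350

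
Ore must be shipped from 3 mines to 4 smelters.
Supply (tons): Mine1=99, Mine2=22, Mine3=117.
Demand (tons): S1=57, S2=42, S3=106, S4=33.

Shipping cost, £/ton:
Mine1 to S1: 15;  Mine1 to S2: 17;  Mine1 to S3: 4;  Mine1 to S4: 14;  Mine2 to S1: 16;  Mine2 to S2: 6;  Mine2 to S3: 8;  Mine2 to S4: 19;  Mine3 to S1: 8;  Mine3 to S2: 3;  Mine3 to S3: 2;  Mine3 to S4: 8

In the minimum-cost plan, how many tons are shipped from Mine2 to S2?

22

Optimal shipments:
  Mine1->S3: 99 tons
  Mine2->S2: 22 tons
  Mine3->S1: 57 tons
  Mine3->S2: 20 tons
  Mine3->S3: 7 tons
  Mine3->S4: 33 tons
Total cost = £1322.
So Mine2→S2 carries 22 tons.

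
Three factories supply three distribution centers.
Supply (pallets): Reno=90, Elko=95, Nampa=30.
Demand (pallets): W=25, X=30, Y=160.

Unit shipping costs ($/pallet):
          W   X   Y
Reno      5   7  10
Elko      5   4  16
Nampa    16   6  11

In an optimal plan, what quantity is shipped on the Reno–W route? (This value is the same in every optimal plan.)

0

The minimum-cost plan:
  Reno→Y: 90 × $10 = $900
  Elko→W: 25 × $5 = $125
  Elko→X: 30 × $4 = $120
  Elko→Y: 40 × $16 = $640
  Nampa→Y: 30 × $11 = $330
Total cost = $2115.
The route Reno→W is not used.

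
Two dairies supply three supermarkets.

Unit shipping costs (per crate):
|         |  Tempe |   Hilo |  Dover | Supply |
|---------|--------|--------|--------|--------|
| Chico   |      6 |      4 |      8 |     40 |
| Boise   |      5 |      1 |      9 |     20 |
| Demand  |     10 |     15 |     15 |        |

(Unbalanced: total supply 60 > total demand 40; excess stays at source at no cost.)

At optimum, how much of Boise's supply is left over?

0

An optimal plan:
  Chico->Tempe: 5 crates
  Chico->Dover: 15 crates
  Boise->Tempe: 5 crates
  Boise->Hilo: 15 crates
Total cost = 190.
Boise ships 20 of its 20, leaving 0.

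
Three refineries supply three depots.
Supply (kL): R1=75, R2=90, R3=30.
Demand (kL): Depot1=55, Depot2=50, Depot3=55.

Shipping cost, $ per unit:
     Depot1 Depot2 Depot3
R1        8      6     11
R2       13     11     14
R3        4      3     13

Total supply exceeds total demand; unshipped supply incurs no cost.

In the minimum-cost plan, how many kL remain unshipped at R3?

0

Minimum-cost shipments:
  R1->Depot1: 25 × $8 = $200
  R1->Depot2: 50 × $6 = $300
  R2->Depot3: 55 × $14 = $770
  R3->Depot1: 30 × $4 = $120
Total cost = $1390.
R3 ships 30 of its 30, leaving 0.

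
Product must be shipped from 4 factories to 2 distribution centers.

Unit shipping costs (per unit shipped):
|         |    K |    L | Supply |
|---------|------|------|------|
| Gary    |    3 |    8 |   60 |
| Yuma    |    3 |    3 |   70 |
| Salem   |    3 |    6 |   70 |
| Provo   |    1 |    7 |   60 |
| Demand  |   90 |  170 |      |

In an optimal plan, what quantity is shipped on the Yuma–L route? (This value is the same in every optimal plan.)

70

The minimum-cost plan:
  Gary->K: 30 × 3 = 90
  Gary->L: 30 × 8 = 240
  Yuma->L: 70 × 3 = 210
  Salem->L: 70 × 6 = 420
  Provo->K: 60 × 1 = 60
Total cost = 1020.
So Yuma→L carries 70 pallets.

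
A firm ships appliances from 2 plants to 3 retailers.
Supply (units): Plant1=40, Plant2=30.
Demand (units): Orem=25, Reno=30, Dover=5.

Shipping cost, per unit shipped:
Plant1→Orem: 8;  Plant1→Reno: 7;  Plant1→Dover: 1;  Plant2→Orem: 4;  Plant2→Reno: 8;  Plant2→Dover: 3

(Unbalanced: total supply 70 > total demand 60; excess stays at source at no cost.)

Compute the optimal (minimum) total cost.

An optimal shipping plan:
  Plant1 to Reno: 30 units
  Plant1 to Dover: 5 units
  Plant2 to Orem: 25 units
Total cost = 315.

315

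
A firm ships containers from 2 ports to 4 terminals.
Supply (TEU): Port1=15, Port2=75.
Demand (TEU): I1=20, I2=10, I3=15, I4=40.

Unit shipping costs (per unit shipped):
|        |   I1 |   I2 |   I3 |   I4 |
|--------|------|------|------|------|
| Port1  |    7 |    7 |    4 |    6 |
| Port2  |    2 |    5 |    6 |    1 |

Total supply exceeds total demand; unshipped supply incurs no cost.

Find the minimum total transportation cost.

One minimum-cost allocation:
  Port1 to I3: 15 × 4 = 60
  Port2 to I1: 20 × 2 = 40
  Port2 to I2: 10 × 5 = 50
  Port2 to I4: 40 × 1 = 40
Total = 60 + 40 + 50 + 40 = 190.

190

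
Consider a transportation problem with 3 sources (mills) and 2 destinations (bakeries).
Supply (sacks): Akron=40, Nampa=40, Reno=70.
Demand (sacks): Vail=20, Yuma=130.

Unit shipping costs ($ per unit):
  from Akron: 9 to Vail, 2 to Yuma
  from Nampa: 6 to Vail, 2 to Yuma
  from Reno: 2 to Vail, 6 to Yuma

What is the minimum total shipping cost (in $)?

500

A cheapest plan:
  Akron–Yuma: 40 × $2 = $80
  Nampa–Yuma: 40 × $2 = $80
  Reno–Vail: 20 × $2 = $40
  Reno–Yuma: 50 × $6 = $300
Total = 80 + 80 + 40 + 300 = $500.
(Supply check: Akron ships 40; Nampa ships 40; Reno ships 70.)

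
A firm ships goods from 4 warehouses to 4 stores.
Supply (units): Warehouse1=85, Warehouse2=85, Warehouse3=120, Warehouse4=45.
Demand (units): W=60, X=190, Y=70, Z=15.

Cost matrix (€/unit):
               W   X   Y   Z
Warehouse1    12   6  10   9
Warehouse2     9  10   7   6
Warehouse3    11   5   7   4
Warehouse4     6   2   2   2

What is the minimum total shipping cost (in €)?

1900

An optimal shipping plan:
  Warehouse1–X: 85 × €6 = €510
  Warehouse2–W: 60 × €9 = €540
  Warehouse2–Y: 25 × €7 = €175
  Warehouse3–X: 105 × €5 = €525
  Warehouse3–Z: 15 × €4 = €60
  Warehouse4–Y: 45 × €2 = €90
Total = 510 + 540 + 175 + 525 + 60 + 90 = €1900.
(Supply check: Warehouse1 ships 85; Warehouse2 ships 85; Warehouse3 ships 120; Warehouse4 ships 45.)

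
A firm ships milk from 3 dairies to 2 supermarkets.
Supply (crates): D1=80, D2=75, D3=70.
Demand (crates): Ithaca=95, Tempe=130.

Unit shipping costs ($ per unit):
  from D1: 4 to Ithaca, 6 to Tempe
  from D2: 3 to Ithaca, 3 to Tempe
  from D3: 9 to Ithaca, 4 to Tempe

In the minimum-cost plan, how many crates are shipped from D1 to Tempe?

The minimum-cost plan:
  D1->Ithaca: 80 crates
  D2->Ithaca: 15 crates
  D2->Tempe: 60 crates
  D3->Tempe: 70 crates
Total cost = $825.
The route D1→Tempe is not used.

0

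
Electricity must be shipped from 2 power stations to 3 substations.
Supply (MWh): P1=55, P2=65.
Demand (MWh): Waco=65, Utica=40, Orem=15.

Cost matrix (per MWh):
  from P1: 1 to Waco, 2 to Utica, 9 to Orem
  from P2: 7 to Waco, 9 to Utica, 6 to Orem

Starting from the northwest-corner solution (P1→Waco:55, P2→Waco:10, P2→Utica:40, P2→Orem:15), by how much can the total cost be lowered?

40

Current plan cost = 55·1 + 10·7 + 40·9 + 15·6 = 575.
Optimal plan:
  P1 to Waco: 15 MWh
  P1 to Utica: 40 MWh
  P2 to Waco: 50 MWh
  P2 to Orem: 15 MWh
Optimal cost = 535.
Saving = 575 − 535 = 40.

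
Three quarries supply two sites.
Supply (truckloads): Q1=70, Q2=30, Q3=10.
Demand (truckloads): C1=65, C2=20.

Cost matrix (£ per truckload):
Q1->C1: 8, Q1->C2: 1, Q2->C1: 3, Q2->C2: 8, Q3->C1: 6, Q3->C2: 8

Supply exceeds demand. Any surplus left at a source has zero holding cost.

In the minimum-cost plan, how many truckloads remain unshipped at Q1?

Minimum-cost shipments:
  Q1–C1: 25 truckloads
  Q1–C2: 20 truckloads
  Q2–C1: 30 truckloads
  Q3–C1: 10 truckloads
Total cost = £370.
Q1 ships 45 of its 70, leaving 25.

25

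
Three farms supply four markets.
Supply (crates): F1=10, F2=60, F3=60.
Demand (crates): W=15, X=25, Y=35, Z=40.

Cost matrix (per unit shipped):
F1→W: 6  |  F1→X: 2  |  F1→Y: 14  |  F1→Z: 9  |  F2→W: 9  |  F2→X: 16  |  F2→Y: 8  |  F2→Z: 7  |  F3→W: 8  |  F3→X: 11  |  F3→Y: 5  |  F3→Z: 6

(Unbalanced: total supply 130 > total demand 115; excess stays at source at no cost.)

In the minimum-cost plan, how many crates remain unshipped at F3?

0

Minimum-cost shipments:
  F1 to X: 10 crates
  F2 to W: 15 crates
  F2 to Z: 30 crates
  F3 to X: 15 crates
  F3 to Y: 35 crates
  F3 to Z: 10 crates
Total cost = 765.
F3 ships 60 of its 60, leaving 0.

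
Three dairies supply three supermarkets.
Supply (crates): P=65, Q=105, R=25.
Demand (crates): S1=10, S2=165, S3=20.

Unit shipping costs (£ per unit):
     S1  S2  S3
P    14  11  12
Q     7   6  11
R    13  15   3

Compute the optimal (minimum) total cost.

One minimum-cost allocation:
  P–S2: 65 crates
  Q–S1: 5 crates
  Q–S2: 100 crates
  R–S1: 5 crates
  R–S3: 20 crates
Total cost = £1475.

1475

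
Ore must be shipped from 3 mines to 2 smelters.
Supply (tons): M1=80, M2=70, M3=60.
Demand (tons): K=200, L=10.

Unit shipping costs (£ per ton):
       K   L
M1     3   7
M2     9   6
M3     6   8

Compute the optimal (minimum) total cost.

1200

An optimal shipping plan:
  M1 to K: 80 × £3 = £240
  M2 to K: 60 × £9 = £540
  M2 to L: 10 × £6 = £60
  M3 to K: 60 × £6 = £360
Total = 240 + 540 + 60 + 360 = £1200.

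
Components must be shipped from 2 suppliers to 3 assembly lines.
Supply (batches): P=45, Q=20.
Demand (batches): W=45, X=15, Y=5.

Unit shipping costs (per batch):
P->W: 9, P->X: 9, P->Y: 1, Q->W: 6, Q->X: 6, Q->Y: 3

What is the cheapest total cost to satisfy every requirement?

485

One minimum-cost allocation:
  P->W: 25 × 9 = 225
  P->X: 15 × 9 = 135
  P->Y: 5 × 1 = 5
  Q->W: 20 × 6 = 120
Total = 225 + 135 + 5 + 120 = 485.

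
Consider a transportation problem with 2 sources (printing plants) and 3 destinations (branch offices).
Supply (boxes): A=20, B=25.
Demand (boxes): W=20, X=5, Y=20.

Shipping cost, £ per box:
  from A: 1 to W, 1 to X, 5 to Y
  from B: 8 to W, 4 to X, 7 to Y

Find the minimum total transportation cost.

An optimal shipping plan:
  A to W: 20 boxes
  B to X: 5 boxes
  B to Y: 20 boxes
Total cost = £180.
(Supply check: A ships 20; B ships 25.)

180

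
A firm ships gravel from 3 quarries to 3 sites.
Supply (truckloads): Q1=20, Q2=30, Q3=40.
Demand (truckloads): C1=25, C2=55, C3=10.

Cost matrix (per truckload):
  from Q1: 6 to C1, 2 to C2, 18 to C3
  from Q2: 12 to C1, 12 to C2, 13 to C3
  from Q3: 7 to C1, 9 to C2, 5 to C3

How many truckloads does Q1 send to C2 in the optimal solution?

20

Optimal shipments:
  Q1→C2: 20 truckloads
  Q2→C2: 30 truckloads
  Q3→C1: 25 truckloads
  Q3→C2: 5 truckloads
  Q3→C3: 10 truckloads
Total cost = 670.
So Q1→C2 carries 20 truckloads.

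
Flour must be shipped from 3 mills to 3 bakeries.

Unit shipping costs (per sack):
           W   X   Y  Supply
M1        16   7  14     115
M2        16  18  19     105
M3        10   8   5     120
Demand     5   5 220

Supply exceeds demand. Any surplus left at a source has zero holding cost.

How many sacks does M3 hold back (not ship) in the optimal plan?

0

Minimum-cost shipments:
  M1 to X: 5 × 7 = 35
  M1 to Y: 100 × 14 = 1400
  M2 to W: 5 × 16 = 80
  M3 to Y: 120 × 5 = 600
Total cost = 2115.
M3 ships 120 of its 120, leaving 0.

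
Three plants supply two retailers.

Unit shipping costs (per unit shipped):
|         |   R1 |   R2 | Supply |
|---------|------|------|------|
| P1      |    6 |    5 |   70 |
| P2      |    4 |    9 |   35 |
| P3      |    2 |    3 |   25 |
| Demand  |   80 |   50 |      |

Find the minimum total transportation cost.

An optimal shipping plan:
  P1–R1: 20 × 6 = 120
  P1–R2: 50 × 5 = 250
  P2–R1: 35 × 4 = 140
  P3–R1: 25 × 2 = 50
Total = 120 + 250 + 140 + 50 = 560.

560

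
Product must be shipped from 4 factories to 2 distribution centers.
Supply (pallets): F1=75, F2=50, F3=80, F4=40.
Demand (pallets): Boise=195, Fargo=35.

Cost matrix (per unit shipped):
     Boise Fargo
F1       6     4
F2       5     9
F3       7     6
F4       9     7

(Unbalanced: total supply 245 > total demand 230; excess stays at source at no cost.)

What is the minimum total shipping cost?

1415

Optimal allocation:
  F1→Boise: 40 × 6 = 240
  F1→Fargo: 35 × 4 = 140
  F2→Boise: 50 × 5 = 250
  F3→Boise: 80 × 7 = 560
  F4→Boise: 25 × 9 = 225
Total = 240 + 140 + 250 + 560 + 225 = 1415.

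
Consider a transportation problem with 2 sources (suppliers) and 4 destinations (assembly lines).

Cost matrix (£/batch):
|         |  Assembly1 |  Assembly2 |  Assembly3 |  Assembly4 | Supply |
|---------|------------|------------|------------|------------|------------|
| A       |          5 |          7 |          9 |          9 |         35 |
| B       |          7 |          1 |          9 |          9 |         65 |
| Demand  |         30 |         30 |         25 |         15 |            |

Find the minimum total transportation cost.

540

Optimal allocation:
  A→Assembly1: 30 batches
  A→Assembly3: 5 batches
  B→Assembly2: 30 batches
  B→Assembly3: 20 batches
  B→Assembly4: 15 batches
Total cost = £540.
(Supply check: A ships 35; B ships 65.)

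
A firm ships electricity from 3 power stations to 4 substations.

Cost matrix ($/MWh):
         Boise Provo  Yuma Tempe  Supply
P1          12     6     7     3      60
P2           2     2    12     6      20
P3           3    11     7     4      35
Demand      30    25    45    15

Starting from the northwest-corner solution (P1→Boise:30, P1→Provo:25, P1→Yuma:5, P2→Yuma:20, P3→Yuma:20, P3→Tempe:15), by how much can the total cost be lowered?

465

Current plan cost = 30·12 + 25·6 + 5·7 + 20·12 + 20·7 + 15·4 = $985.
Optimal plan:
  P1 to Provo: 5 × $6 = $30
  P1 to Yuma: 40 × $7 = $280
  P1 to Tempe: 15 × $3 = $45
  P2 to Provo: 20 × $2 = $40
  P3 to Boise: 30 × $3 = $90
  P3 to Yuma: 5 × $7 = $35
Optimal cost = $520.
Saving = 985 − 520 = $465.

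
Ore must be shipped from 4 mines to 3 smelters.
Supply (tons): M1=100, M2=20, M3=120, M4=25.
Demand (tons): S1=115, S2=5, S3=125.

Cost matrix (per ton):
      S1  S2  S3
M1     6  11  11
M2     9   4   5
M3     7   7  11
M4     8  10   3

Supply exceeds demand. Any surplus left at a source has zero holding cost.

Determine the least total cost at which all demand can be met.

1795

An optimal shipping plan:
  M1→S1: 100 × 6 = 600
  M2→S3: 20 × 5 = 100
  M3→S1: 15 × 7 = 105
  M3→S2: 5 × 7 = 35
  M3→S3: 80 × 11 = 880
  M4→S3: 25 × 3 = 75
Total = 600 + 100 + 105 + 35 + 880 + 75 = 1795.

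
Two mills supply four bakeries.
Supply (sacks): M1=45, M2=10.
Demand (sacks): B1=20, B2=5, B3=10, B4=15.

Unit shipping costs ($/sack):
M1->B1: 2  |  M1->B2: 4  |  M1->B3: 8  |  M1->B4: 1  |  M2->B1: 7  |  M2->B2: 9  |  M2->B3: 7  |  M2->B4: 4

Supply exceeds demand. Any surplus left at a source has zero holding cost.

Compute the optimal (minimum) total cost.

145

An optimal shipping plan:
  M1→B1: 20 × $2 = $40
  M1→B2: 5 × $4 = $20
  M1→B4: 15 × $1 = $15
  M2→B3: 10 × $7 = $70
Total = 40 + 20 + 15 + 70 = $145.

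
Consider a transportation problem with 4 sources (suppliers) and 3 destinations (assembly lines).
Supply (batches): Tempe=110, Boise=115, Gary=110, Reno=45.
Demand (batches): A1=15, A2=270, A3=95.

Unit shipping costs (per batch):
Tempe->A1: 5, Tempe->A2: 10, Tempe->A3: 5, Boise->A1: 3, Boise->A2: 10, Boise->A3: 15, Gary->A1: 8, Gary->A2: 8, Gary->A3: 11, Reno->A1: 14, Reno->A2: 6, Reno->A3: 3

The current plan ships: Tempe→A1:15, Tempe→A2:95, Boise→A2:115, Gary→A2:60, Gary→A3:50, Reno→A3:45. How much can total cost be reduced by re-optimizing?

520

Current plan cost = 15·5 + 95·10 + 115·10 + 60·8 + 50·11 + 45·3 = 3340.
Optimal plan:
  Tempe→A2: 15 × 10 = 150
  Tempe→A3: 95 × 5 = 475
  Boise→A1: 15 × 3 = 45
  Boise→A2: 100 × 10 = 1000
  Gary→A2: 110 × 8 = 880
  Reno→A2: 45 × 6 = 270
Optimal cost = 2820.
Saving = 3340 − 2820 = 520.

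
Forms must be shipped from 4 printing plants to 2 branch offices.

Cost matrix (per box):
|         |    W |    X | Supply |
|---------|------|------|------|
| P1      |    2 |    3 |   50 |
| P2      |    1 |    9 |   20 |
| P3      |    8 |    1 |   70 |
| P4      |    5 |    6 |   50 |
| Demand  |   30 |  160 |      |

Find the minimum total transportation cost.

One minimum-cost allocation:
  P1 to W: 10 × 2 = 20
  P1 to X: 40 × 3 = 120
  P2 to W: 20 × 1 = 20
  P3 to X: 70 × 1 = 70
  P4 to X: 50 × 6 = 300
Total = 20 + 120 + 20 + 70 + 300 = 530.

530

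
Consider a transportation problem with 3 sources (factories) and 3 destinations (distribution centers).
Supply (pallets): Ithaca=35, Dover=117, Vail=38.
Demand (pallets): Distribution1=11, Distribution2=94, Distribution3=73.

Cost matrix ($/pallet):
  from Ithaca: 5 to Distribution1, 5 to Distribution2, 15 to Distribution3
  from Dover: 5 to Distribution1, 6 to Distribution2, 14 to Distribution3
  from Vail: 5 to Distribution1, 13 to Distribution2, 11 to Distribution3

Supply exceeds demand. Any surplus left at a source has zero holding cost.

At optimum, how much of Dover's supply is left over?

12

An optimal plan:
  Ithaca–Distribution2: 35 pallets
  Dover–Distribution1: 11 pallets
  Dover–Distribution2: 59 pallets
  Dover–Distribution3: 35 pallets
  Vail–Distribution3: 38 pallets
Total cost = $1492.
Dover ships 105 of its 117, leaving 12.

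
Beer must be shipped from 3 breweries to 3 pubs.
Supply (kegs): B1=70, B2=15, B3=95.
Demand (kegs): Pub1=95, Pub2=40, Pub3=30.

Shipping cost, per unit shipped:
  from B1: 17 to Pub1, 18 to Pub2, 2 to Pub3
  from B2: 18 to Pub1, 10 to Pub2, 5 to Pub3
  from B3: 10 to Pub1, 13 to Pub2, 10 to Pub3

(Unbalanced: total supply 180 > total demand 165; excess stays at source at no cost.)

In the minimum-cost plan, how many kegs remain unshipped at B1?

15

Minimum-cost shipments:
  B1–Pub2: 25 × 18 = 450
  B1–Pub3: 30 × 2 = 60
  B2–Pub2: 15 × 10 = 150
  B3–Pub1: 95 × 10 = 950
Total cost = 1610.
B1 ships 55 of its 70, leaving 15.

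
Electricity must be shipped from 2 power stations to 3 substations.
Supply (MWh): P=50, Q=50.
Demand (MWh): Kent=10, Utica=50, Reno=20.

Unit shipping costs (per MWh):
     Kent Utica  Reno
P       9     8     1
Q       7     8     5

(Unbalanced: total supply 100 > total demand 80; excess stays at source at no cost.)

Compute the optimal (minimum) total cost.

490

One minimum-cost allocation:
  P->Utica: 10 MWh
  P->Reno: 20 MWh
  Q->Kent: 10 MWh
  Q->Utica: 40 MWh
Total cost = 490.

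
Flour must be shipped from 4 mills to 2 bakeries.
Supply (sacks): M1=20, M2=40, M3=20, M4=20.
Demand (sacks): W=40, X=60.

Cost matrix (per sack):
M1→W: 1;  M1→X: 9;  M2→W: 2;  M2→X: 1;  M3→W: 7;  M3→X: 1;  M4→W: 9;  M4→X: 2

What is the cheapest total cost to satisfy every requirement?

140

One minimum-cost allocation:
  M1 to W: 20 × 1 = 20
  M2 to W: 20 × 2 = 40
  M2 to X: 20 × 1 = 20
  M3 to X: 20 × 1 = 20
  M4 to X: 20 × 2 = 40
Total = 20 + 40 + 20 + 20 + 40 = 140.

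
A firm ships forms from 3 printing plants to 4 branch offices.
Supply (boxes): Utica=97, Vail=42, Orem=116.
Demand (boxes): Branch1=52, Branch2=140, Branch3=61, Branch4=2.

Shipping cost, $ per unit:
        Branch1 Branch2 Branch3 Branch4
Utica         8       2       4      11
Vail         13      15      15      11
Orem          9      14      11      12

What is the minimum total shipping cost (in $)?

1997

One minimum-cost allocation:
  Utica→Branch2: 97 boxes
  Vail→Branch2: 40 boxes
  Vail→Branch4: 2 boxes
  Orem→Branch1: 52 boxes
  Orem→Branch2: 3 boxes
  Orem→Branch3: 61 boxes
Total cost = $1997.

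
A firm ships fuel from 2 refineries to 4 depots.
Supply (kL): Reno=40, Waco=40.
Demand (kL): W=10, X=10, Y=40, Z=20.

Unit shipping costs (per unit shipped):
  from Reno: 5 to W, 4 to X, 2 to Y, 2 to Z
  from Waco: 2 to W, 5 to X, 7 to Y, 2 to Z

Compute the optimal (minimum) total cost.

190

An optimal shipping plan:
  Reno→Y: 40 kL
  Waco→W: 10 kL
  Waco→X: 10 kL
  Waco→Z: 20 kL
Total cost = 190.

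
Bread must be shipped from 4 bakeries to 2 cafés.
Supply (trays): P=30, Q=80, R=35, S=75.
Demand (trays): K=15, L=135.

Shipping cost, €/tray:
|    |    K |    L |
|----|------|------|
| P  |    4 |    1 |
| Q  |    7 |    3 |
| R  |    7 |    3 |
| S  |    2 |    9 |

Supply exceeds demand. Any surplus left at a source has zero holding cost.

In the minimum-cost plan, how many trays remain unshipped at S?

An optimal plan:
  P→L: 30 × €1 = €30
  Q→L: 80 × €3 = €240
  R→L: 25 × €3 = €75
  S→K: 15 × €2 = €30
Total cost = €375.
S ships 15 of its 75, leaving 60.

60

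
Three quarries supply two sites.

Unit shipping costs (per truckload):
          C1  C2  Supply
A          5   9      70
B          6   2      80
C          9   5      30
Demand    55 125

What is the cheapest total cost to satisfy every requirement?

Optimal allocation:
  A→C1: 55 × 5 = 275
  A→C2: 15 × 9 = 135
  B→C2: 80 × 2 = 160
  C→C2: 30 × 5 = 150
Total = 275 + 135 + 160 + 150 = 720.

720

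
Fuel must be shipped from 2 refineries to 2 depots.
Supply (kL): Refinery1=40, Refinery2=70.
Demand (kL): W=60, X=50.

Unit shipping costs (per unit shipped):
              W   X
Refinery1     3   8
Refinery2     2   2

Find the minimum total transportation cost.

260

An optimal shipping plan:
  Refinery1 to W: 40 × 3 = 120
  Refinery2 to W: 20 × 2 = 40
  Refinery2 to X: 50 × 2 = 100
Total = 120 + 40 + 100 = 260.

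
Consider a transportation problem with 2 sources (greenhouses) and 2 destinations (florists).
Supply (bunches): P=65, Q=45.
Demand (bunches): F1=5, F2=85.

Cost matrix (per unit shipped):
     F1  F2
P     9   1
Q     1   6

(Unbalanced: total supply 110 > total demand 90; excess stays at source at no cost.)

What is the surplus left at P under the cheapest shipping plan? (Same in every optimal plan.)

0

An optimal plan:
  P to F2: 65 × 1 = 65
  Q to F1: 5 × 1 = 5
  Q to F2: 20 × 6 = 120
Total cost = 190.
P ships 65 of its 65, leaving 0.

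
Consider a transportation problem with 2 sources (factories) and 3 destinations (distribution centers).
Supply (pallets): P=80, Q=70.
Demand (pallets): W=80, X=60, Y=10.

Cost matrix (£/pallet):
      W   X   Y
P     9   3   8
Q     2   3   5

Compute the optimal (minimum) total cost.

One minimum-cost allocation:
  P→W: 10 × £9 = £90
  P→X: 60 × £3 = £180
  P→Y: 10 × £8 = £80
  Q→W: 70 × £2 = £140
Total = 90 + 180 + 80 + 140 = £490.

490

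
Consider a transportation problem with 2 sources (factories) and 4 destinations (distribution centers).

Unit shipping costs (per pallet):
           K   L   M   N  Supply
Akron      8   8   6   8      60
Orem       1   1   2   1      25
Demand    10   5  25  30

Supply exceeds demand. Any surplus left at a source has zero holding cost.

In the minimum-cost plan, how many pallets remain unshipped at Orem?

0

An optimal plan:
  Akron->K: 10 × 8 = 80
  Akron->L: 5 × 8 = 40
  Akron->M: 25 × 6 = 150
  Akron->N: 5 × 8 = 40
  Orem->N: 25 × 1 = 25
Total cost = 335.
Orem ships 25 of its 25, leaving 0.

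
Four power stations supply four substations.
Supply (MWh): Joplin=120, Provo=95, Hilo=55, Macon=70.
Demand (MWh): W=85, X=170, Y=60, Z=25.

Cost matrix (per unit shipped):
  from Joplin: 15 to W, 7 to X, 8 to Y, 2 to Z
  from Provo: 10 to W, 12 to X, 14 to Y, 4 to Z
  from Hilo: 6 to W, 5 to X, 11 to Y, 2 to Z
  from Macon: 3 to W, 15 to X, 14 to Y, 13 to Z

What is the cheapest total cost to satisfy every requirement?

Optimal allocation:
  Joplin to X: 60 MWh
  Joplin to Y: 60 MWh
  Provo to W: 15 MWh
  Provo to X: 55 MWh
  Provo to Z: 25 MWh
  Hilo to X: 55 MWh
  Macon to W: 70 MWh
Total cost = 2295.
(Supply check: Joplin ships 120; Provo ships 95; Hilo ships 55; Macon ships 70.)

2295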